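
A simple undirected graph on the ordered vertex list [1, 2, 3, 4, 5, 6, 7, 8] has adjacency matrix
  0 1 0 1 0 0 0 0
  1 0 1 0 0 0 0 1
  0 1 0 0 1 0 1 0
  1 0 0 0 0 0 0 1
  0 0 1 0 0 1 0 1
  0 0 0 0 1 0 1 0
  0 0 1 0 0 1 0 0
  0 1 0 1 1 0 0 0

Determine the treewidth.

A width-2 tree decomposition is:
Bags: B1 = {1, 4, 8}  B2 = {1, 2, 8}  B3 = {2, 5, 8}  B4 = {2, 3, 5}  B5 = {3, 5, 6}  B6 = {3, 6, 7}
Tree: B1–B2, B2–B3, B3–B4, B4–B5, B5–B6
Each bag holds 3 vertices, so the decomposition has width 2, which upper-bounds the treewidth. For the lower bound, G contains the cycle 4–1–2–8–4, so G is not a forest; only forests have treewidth ≤ 1, hence tw(G) ≥ 2. Therefore the treewidth is 2.

2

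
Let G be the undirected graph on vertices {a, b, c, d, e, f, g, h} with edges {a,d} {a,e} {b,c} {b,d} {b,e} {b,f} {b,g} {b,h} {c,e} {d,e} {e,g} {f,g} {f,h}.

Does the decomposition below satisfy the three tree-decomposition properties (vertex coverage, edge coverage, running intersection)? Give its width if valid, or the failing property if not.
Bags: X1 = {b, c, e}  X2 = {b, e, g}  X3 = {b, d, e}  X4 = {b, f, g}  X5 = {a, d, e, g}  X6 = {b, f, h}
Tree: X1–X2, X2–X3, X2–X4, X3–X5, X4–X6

No — bags containing vertex g are not connected in the tree.

A tree decomposition must satisfy three properties: every vertex lies in some bag; for every edge, both endpoints lie together in some bag; and for every vertex, the bags containing it form a connected subtree. Here bags containing vertex g are not connected in the tree, so the decomposition is invalid.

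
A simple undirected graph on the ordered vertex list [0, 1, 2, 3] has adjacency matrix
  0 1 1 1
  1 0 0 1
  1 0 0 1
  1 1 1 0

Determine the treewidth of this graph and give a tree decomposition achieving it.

Treewidth 2.
One such decomposition:
Bags: B1 = {0, 2, 3}  B2 = {0, 1, 3}
Tree: B1–B2

Each bag holds 3 vertices, so the decomposition has width 2, which upper-bounds the treewidth. Conversely, {0, 1, 3} is a clique of size 3, and the vertices of any clique must share a bag in every tree decomposition; so some bag has ≥ 3 vertices and tw(G) ≥ 2. The upper and lower bounds meet at 2, so that is the treewidth.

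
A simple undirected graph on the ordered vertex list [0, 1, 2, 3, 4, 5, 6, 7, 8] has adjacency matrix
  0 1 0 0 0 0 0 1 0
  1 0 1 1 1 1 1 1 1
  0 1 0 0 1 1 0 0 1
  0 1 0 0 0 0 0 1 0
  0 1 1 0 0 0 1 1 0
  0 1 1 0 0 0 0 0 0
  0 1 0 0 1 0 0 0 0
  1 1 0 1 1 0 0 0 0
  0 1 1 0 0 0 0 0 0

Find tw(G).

A width-2 tree decomposition is:
Bags: B1 = {1, 2, 4}  B2 = {1, 4, 7}  B3 = {1, 4, 6}  B4 = {1, 2, 8}  B5 = {0, 1, 7}  B6 = {1, 2, 5}  B7 = {1, 3, 7}
Tree: B1–B2, B1–B3, B1–B4, B2–B5, B4–B6, B2–B7
Each bag holds 3 vertices, so the decomposition has width 2, which upper-bounds the treewidth. On the other hand G contains the 3-clique {0, 1, 7}. A clique must lie in a single bag of any decomposition, so no decomposition can have width below 2. The upper and lower bounds meet at 2, so that is the treewidth.

2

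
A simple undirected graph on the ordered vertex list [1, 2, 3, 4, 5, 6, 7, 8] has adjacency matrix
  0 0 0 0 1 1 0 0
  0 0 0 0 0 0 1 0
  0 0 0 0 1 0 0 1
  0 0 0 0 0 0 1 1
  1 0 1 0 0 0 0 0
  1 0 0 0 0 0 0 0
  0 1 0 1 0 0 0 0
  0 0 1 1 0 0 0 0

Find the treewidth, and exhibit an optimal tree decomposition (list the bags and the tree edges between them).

The largest bag has 2 vertices, giving width 1; this decomposition certifies tw(G) ≤ 1. G has an edge, so its treewidth is at least 1. Hence tw(G) = 1 exactly.

Treewidth 1.
One optimal decomposition is:
Bags: B1 = {2, 7}  B2 = {4, 7}  B3 = {4, 8}  B4 = {3, 8}  B5 = {3, 5}  B6 = {1, 5}  B7 = {1, 6}
Tree: B1–B2, B2–B3, B3–B4, B4–B5, B5–B6, B6–B7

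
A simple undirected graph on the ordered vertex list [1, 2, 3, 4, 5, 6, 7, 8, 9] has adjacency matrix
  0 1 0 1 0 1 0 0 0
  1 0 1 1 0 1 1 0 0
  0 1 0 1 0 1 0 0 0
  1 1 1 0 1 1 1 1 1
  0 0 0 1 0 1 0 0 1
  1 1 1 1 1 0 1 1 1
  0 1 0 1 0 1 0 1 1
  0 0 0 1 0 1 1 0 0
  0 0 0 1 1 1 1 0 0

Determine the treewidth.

A width-3 tree decomposition is:
Bags: B1 = {2, 3, 4, 6}  B2 = {2, 4, 6, 7}  B3 = {4, 6, 7, 9}  B4 = {4, 6, 7, 8}  B5 = {1, 2, 4, 6}  B6 = {4, 5, 6, 9}
Tree: B1–B2, B2–B3, B2–B4, B1–B5, B3–B6
Each bag holds 4 vertices, so the decomposition has width 3, which upper-bounds the treewidth. For the lower bound, the 4 vertices {4, 6, 7, 8} are pairwise adjacent, and any tree decomposition puts a clique entirely inside one bag — forcing width ≥ 3. Hence tw(G) = 3 exactly.

3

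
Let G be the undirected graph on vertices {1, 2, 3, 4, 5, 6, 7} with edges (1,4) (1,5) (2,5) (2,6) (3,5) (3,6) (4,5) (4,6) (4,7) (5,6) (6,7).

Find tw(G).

2

A width-2 tree decomposition is:
Bags: B1 = {4, 6, 7}  B2 = {4, 5, 6}  B3 = {1, 4, 5}  B4 = {3, 5, 6}  B5 = {2, 5, 6}
Tree: B1–B2, B2–B3, B2–B4, B4–B5
Every bag has size at most 3, so the width is 3 − 1 = 2 and tw(G) ≤ 2. Conversely, {1, 4, 5} is a clique of size 3, and the vertices of any clique must share a bag in every tree decomposition; so some bag has ≥ 3 vertices and tw(G) ≥ 2. Hence tw(G) = 2 exactly.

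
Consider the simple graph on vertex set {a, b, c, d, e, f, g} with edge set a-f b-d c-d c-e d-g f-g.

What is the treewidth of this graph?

A width-1 tree decomposition is:
Bags: B1 = {b, d}  B2 = {d, g}  B3 = {c, d}  B4 = {c, e}  B5 = {f, g}  B6 = {a, f}
Tree: B1–B2, B2–B3, B3–B4, B2–B5, B5–B6
The largest bag has 2 vertices, giving width 1; this decomposition certifies tw(G) ≤ 1. G has an edge, so its treewidth is at least 1. Combining the bounds, tw(G) = 1.

1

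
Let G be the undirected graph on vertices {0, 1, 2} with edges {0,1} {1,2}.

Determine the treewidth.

A width-1 tree decomposition is:
Bags: B1 = {1, 2}  B2 = {0, 1}
Tree: B1–B2
Every bag has size at most 2, so the width is 2 − 1 = 1 and tw(G) ≤ 1. G has an edge, so its treewidth is at least 1. Therefore the treewidth is 1.

1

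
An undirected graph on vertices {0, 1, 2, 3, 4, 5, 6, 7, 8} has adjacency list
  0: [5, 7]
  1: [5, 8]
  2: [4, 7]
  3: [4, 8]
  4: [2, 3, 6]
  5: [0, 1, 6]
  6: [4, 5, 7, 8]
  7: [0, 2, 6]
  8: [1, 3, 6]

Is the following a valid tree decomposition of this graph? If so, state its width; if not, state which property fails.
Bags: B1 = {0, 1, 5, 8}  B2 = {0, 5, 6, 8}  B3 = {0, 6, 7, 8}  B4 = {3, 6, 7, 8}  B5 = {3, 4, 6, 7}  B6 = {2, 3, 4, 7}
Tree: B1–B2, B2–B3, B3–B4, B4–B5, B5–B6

Vertex coverage: the bags together contain {0, 1, 2, 3, 4, 5, 6, 7, 8}, the full vertex set. Edge coverage: each edge of G has both endpoints in at least one bag. Running intersection: for every vertex, the bags containing it form a connected subtree. All three properties hold, so this is a valid tree decomposition of width max|bag| − 1 = 3, and hence tw(G) ≤ 3.

Yes; width 3.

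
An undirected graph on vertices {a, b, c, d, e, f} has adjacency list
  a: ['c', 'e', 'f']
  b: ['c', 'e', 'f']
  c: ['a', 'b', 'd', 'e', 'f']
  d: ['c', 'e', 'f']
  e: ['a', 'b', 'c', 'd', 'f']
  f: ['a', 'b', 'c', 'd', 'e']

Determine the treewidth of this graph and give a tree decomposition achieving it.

Each bag holds 4 vertices, so the decomposition has width 3, which upper-bounds the treewidth. For the lower bound, the 4 vertices {c, d, e, f} are pairwise adjacent, and any tree decomposition puts a clique entirely inside one bag — forcing width ≥ 3. Hence tw(G) = 3 exactly.

Treewidth 3.
Bags: B1 = {c, d, e, f}  B2 = {b, c, e, f}  B3 = {a, c, e, f}
Tree: B1–B2, B2–B3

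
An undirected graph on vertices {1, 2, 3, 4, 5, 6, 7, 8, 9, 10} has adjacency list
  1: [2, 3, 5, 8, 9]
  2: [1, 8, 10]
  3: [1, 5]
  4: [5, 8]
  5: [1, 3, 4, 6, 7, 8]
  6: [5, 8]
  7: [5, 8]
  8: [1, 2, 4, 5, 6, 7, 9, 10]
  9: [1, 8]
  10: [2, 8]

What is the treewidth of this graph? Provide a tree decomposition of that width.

Treewidth 2.
One such decomposition:
Bags: B1 = {1, 2, 8}  B2 = {1, 5, 8}  B3 = {2, 8, 10}  B4 = {4, 5, 8}  B5 = {5, 7, 8}  B6 = {1, 8, 9}  B7 = {5, 6, 8}  B8 = {1, 3, 5}
Tree: B1–B2, B1–B3, B2–B4, B4–B5, B2–B6, B2–B7, B2–B8

Each bag holds 3 vertices, so the decomposition has width 2, which upper-bounds the treewidth. Conversely, {1, 8, 9} is a clique of size 3, and the vertices of any clique must share a bag in every tree decomposition; so some bag has ≥ 3 vertices and tw(G) ≥ 2. Hence tw(G) = 2 exactly.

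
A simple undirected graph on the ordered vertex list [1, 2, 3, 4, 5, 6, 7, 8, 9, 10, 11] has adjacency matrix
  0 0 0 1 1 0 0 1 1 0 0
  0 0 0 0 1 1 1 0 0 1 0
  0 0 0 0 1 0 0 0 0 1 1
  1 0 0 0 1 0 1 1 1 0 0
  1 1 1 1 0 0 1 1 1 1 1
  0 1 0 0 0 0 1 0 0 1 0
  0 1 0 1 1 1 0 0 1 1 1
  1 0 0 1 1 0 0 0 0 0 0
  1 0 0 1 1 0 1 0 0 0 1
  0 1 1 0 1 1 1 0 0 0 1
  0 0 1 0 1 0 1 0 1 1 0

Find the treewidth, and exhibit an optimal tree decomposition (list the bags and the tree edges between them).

Each bag holds 4 vertices, so the decomposition has width 3, which upper-bounds the treewidth. Conversely, {1, 4, 5, 8} is a clique of size 4, and the vertices of any clique must share a bag in every tree decomposition; so some bag has ≥ 4 vertices and tw(G) ≥ 3. Hence tw(G) = 3 exactly.

Treewidth 3.
Bags: B1 = {5, 7, 10, 11}  B2 = {5, 7, 9, 11}  B3 = {3, 5, 10, 11}  B4 = {4, 5, 7, 9}  B5 = {2, 5, 7, 10}  B6 = {1, 4, 5, 9}  B7 = {1, 4, 5, 8}  B8 = {2, 6, 7, 10}
Tree: B1–B2, B1–B3, B2–B4, B1–B5, B4–B6, B6–B7, B5–B8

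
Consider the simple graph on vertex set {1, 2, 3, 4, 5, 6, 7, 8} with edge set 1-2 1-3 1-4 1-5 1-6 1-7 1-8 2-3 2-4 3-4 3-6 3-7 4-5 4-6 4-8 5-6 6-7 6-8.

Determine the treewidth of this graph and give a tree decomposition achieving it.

Treewidth 3.
One such decomposition:
Bags: B1 = {1, 4, 6, 8}  B2 = {1, 3, 4, 6}  B3 = {1, 4, 5, 6}  B4 = {1, 3, 6, 7}  B5 = {1, 2, 3, 4}
Tree: B1–B2, B1–B3, B2–B4, B2–B5

Every bag has size at most 4, so the width is 4 − 1 = 3 and tw(G) ≤ 3. For the lower bound, the 4 vertices {1, 2, 3, 4} are pairwise adjacent, and any tree decomposition puts a clique entirely inside one bag — forcing width ≥ 3. The upper and lower bounds meet at 3, so that is the treewidth.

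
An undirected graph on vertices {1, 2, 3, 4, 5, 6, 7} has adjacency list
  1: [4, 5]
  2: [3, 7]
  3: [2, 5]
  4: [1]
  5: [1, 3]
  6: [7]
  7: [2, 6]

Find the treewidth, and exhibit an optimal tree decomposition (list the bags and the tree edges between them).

Treewidth 1.
One such decomposition:
Bags: B1 = {1, 4}  B2 = {1, 5}  B3 = {3, 5}  B4 = {2, 3}  B5 = {2, 7}  B6 = {6, 7}
Tree: B1–B2, B2–B3, B3–B4, B4–B5, B5–B6

The largest bag has 2 vertices, giving width 1; this decomposition certifies tw(G) ≤ 1. Any graph with an edge has treewidth ≥ 1, and G has the edge 4–1. Hence tw(G) = 1 exactly.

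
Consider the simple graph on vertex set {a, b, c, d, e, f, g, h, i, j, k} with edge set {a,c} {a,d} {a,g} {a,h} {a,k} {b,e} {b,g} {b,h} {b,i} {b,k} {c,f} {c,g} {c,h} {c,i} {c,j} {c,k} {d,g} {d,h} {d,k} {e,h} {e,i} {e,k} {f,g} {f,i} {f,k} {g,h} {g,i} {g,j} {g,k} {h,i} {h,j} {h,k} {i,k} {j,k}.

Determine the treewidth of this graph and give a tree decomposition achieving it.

Treewidth 4.
Bags: B1 = {c, g, h, i, k}  B2 = {c, f, g, i, k}  B3 = {a, c, g, h, k}  B4 = {b, g, h, i, k}  B5 = {a, d, g, h, k}  B6 = {b, e, h, i, k}  B7 = {c, g, h, j, k}
Tree: B1–B2, B1–B3, B1–B4, B3–B5, B4–B6, B3–B7

Every bag has size at most 5, so the width is 5 − 1 = 4 and tw(G) ≤ 4. For the lower bound, the 5 vertices {a, d, g, h, k} are pairwise adjacent, and any tree decomposition puts a clique entirely inside one bag — forcing width ≥ 4. The upper and lower bounds meet at 4, so that is the treewidth.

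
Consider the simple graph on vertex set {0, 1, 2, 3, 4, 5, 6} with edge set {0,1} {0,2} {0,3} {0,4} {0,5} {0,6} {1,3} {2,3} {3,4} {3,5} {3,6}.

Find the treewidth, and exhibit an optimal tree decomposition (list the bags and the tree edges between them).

The largest bag has 3 vertices, giving width 2; this decomposition certifies tw(G) ≤ 2. On the other hand G contains the 3-clique {0, 1, 3}. A clique must lie in a single bag of any decomposition, so no decomposition can have width below 2. Therefore the treewidth is 2.

Treewidth 2.
Bags: B1 = {0, 3, 4}  B2 = {0, 3, 6}  B3 = {0, 3, 5}  B4 = {0, 1, 3}  B5 = {0, 2, 3}
Tree: B1–B2, B1–B3, B3–B4, B3–B5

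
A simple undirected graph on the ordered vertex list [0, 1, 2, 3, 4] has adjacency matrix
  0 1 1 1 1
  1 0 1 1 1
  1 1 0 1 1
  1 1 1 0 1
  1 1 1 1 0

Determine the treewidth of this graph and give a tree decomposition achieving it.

With just one bag of size 5, the width is 5 − 1 = 4, so tw(G) ≤ 4. Conversely, {0, 1, 2, 3, 4} is a clique of size 5, and the vertices of any clique must share a bag in every tree decomposition; so some bag has ≥ 5 vertices and tw(G) ≥ 4. The upper and lower bounds meet at 4, so that is the treewidth.

Treewidth 4.
One optimal decomposition is:
Bags: B1 = {0, 1, 2, 3, 4}
Tree: (single bag)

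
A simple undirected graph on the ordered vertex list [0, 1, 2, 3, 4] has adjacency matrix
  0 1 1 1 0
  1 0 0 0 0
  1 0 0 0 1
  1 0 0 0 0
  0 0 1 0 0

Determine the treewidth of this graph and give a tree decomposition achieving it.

Every bag has size at most 2, so the width is 2 − 1 = 1 and tw(G) ≤ 1. G has an edge, so its treewidth is at least 1. Hence tw(G) = 1 exactly.

Treewidth 1.
Bags: B1 = {0, 3}  B2 = {0, 2}  B3 = {0, 1}  B4 = {2, 4}
Tree: B1–B2, B2–B3, B2–B4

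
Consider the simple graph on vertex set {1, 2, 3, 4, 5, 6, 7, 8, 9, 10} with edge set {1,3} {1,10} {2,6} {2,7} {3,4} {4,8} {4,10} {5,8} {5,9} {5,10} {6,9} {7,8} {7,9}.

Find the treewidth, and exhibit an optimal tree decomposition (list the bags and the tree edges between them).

Every bag has size at most 3, so the width is 3 − 1 = 2 and tw(G) ≤ 2. Since 1–3–4–10–1 is a cycle in G, G is not acyclic. Forests are exactly the graphs of treewidth ≤ 1, so tw(G) ≥ 2. Hence tw(G) = 2 exactly.

Treewidth 2.
One optimal decomposition is:
Bags: B1 = {1, 3, 10}  B2 = {3, 4, 10}  B3 = {4, 5, 10}  B4 = {4, 5, 8}  B5 = {5, 8, 9}  B6 = {7, 8, 9}  B7 = {6, 7, 9}  B8 = {2, 6, 7}
Tree: B1–B2, B2–B3, B3–B4, B4–B5, B5–B6, B6–B7, B7–B8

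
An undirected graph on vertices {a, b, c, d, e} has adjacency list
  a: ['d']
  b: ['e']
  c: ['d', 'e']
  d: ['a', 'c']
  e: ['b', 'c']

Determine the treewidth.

A width-1 tree decomposition is:
Bags: B1 = {b, e}  B2 = {c, e}  B3 = {c, d}  B4 = {a, d}
Tree: B1–B2, B2–B3, B3–B4
Each bag holds 2 vertices, so the decomposition has width 1, which upper-bounds the treewidth. Any graph with an edge has treewidth ≥ 1, and G has the edge b–e. Hence tw(G) = 1 exactly.

1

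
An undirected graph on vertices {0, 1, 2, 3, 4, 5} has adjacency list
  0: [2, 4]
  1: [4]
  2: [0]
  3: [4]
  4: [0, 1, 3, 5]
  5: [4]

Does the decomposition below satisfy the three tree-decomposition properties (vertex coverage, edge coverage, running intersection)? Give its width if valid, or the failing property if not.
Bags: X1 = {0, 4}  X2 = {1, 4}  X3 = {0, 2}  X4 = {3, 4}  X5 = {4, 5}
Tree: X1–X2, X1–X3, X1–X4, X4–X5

Yes; width 1.

Every vertex of G appears in some bag (union = {0, 1, 2, 3, 4, 5}); every edge is covered by a bag; and for each vertex v the set of bags containing v is connected in the bag tree. The decomposition is therefore valid. The largest bag has 2 vertices, so the width is 1.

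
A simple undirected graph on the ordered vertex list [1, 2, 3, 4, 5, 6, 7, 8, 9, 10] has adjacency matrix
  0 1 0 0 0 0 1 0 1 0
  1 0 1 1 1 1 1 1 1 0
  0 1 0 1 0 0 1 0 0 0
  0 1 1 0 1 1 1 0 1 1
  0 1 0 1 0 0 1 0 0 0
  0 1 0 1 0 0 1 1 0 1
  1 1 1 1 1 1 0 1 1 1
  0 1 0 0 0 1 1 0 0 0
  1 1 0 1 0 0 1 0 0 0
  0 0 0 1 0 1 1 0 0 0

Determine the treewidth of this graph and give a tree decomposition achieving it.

The largest bag has 4 vertices, giving width 3; this decomposition certifies tw(G) ≤ 3. Conversely, {2, 6, 7, 8} is a clique of size 4, and the vertices of any clique must share a bag in every tree decomposition; so some bag has ≥ 4 vertices and tw(G) ≥ 3. Therefore the treewidth is 3.

Treewidth 3.
Bags: B1 = {4, 6, 7, 10}  B2 = {2, 4, 6, 7}  B3 = {2, 3, 4, 7}  B4 = {2, 4, 7, 9}  B5 = {2, 6, 7, 8}  B6 = {1, 2, 7, 9}  B7 = {2, 4, 5, 7}
Tree: B1–B2, B2–B3, B2–B4, B2–B5, B4–B6, B3–B7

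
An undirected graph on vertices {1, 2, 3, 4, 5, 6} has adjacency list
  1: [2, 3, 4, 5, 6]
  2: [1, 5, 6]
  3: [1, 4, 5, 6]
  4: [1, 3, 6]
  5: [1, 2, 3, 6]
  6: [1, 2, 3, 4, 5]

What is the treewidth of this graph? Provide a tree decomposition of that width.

Every bag has size at most 4, so the width is 4 − 1 = 3 and tw(G) ≤ 3. Conversely, {1, 2, 5, 6} is a clique of size 4, and the vertices of any clique must share a bag in every tree decomposition; so some bag has ≥ 4 vertices and tw(G) ≥ 3. Hence tw(G) = 3 exactly.

Treewidth 3.
One optimal decomposition is:
Bags: B1 = {1, 3, 4, 6}  B2 = {1, 3, 5, 6}  B3 = {1, 2, 5, 6}
Tree: B1–B2, B2–B3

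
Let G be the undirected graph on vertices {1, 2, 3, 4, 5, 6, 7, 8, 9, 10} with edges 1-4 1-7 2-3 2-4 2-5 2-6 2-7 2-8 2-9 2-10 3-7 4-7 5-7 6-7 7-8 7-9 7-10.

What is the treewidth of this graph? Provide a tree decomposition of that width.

The largest bag has 3 vertices, giving width 2; this decomposition certifies tw(G) ≤ 2. Conversely, {1, 4, 7} is a clique of size 3, and the vertices of any clique must share a bag in every tree decomposition; so some bag has ≥ 3 vertices and tw(G) ≥ 2. Therefore the treewidth is 2.

Treewidth 2.
One such decomposition:
Bags: B1 = {2, 7, 8}  B2 = {2, 5, 7}  B3 = {2, 7, 9}  B4 = {2, 4, 7}  B5 = {2, 7, 10}  B6 = {1, 4, 7}  B7 = {2, 3, 7}  B8 = {2, 6, 7}
Tree: B1–B2, B2–B3, B1–B4, B2–B5, B4–B6, B2–B7, B3–B8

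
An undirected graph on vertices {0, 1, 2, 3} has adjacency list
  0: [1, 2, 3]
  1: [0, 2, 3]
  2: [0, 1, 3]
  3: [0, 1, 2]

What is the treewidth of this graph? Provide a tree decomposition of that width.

Treewidth 3.
One optimal decomposition is:
Bags: B1 = {0, 1, 2, 3}
Tree: (single bag)

With just one bag of size 4, the width is 4 − 1 = 3, so tw(G) ≤ 3. For the lower bound, the 4 vertices {0, 1, 2, 3} are pairwise adjacent, and any tree decomposition puts a clique entirely inside one bag — forcing width ≥ 3. Therefore the treewidth is 3.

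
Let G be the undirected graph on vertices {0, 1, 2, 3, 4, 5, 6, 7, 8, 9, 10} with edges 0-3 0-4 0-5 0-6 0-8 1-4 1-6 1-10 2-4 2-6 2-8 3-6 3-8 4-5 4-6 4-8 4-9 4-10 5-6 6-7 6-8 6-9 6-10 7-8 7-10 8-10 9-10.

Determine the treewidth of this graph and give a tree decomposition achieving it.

Each bag holds 4 vertices, so the decomposition has width 3, which upper-bounds the treewidth. For the lower bound, the 4 vertices {0, 3, 6, 8} are pairwise adjacent, and any tree decomposition puts a clique entirely inside one bag — forcing width ≥ 3. Hence tw(G) = 3 exactly.

Treewidth 3.
One optimal decomposition is:
Bags: B1 = {0, 4, 6, 8}  B2 = {4, 6, 8, 10}  B3 = {0, 4, 5, 6}  B4 = {4, 6, 9, 10}  B5 = {0, 3, 6, 8}  B6 = {2, 4, 6, 8}  B7 = {6, 7, 8, 10}  B8 = {1, 4, 6, 10}
Tree: B1–B2, B1–B3, B2–B4, B1–B5, B2–B6, B2–B7, B4–B8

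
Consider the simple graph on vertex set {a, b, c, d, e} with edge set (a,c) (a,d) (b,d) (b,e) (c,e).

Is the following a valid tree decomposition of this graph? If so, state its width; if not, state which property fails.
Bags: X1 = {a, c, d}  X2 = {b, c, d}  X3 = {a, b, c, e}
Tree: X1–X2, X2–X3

No — bags containing vertex a are not connected in the tree.

A tree decomposition must satisfy three properties: every vertex lies in some bag; for every edge, both endpoints lie together in some bag; and for every vertex, the bags containing it form a connected subtree. Here bags containing vertex a are not connected in the tree, so the decomposition is invalid.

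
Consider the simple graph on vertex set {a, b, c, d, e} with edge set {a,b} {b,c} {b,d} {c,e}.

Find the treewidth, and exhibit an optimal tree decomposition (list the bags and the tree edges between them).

Every bag has size at most 2, so the width is 2 − 1 = 1 and tw(G) ≤ 1. G has an edge, so its treewidth is at least 1. Combining the bounds, tw(G) = 1.

Treewidth 1.
One such decomposition:
Bags: B1 = {b, c}  B2 = {c, e}  B3 = {a, b}  B4 = {b, d}
Tree: B1–B2, B1–B3, B1–B4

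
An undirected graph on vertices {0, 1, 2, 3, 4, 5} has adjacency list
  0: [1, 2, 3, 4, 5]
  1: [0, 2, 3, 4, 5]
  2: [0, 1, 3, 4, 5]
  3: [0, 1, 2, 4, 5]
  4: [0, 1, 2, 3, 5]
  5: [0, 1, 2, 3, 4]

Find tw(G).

5

A width-5 tree decomposition is:
Bags: B1 = {0, 1, 2, 3, 4, 5}
Tree: (single bag)
A single bag containing all 6 vertices is trivially a valid decomposition of width 5. For the lower bound, the 6 vertices {0, 1, 2, 3, 4, 5} are pairwise adjacent, and any tree decomposition puts a clique entirely inside one bag — forcing width ≥ 5. The upper and lower bounds meet at 5, so that is the treewidth.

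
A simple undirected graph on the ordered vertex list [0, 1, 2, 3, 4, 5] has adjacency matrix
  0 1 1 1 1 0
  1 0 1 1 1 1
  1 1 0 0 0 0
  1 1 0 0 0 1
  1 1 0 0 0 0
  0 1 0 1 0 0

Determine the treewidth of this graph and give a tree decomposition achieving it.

Treewidth 2.
Bags: B1 = {0, 1, 3}  B2 = {1, 3, 5}  B3 = {0, 1, 4}  B4 = {0, 1, 2}
Tree: B1–B2, B1–B3, B1–B4

Each bag holds 3 vertices, so the decomposition has width 2, which upper-bounds the treewidth. Conversely, {0, 1, 2} is a clique of size 3, and the vertices of any clique must share a bag in every tree decomposition; so some bag has ≥ 3 vertices and tw(G) ≥ 2. Combining the bounds, tw(G) = 2.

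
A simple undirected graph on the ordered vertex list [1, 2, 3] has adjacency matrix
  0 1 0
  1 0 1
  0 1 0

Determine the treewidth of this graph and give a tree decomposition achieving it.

Treewidth 1.
Bags: B1 = {2, 3}  B2 = {1, 2}
Tree: B1–B2

Every bag has size at most 2, so the width is 2 − 1 = 1 and tw(G) ≤ 1. Since G has at least one edge (e.g. 3–2), it is not an edgeless graph, so tw(G) ≥ 1. Therefore the treewidth is 1.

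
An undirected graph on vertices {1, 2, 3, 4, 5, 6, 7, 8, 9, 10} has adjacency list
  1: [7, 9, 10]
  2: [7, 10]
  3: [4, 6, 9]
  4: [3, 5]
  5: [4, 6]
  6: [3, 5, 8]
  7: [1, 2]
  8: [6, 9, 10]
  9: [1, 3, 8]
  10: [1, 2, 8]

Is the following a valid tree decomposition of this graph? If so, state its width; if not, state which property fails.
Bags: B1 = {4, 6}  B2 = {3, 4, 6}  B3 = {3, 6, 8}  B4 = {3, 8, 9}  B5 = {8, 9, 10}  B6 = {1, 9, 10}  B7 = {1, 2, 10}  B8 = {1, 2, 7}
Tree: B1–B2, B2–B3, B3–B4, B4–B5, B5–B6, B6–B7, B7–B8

A tree decomposition must satisfy three properties: every vertex lies in some bag; for every edge, both endpoints lie together in some bag; and for every vertex, the bags containing it form a connected subtree. Here vertex 5 appears in no bag, so the decomposition is invalid.

No — vertex 5 appears in no bag.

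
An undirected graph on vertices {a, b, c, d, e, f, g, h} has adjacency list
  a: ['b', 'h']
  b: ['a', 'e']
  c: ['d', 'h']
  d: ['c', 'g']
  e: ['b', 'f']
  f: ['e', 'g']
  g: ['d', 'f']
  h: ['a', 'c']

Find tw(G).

A width-2 tree decomposition is:
Bags: B1 = {e, f, g}  B2 = {d, e, g}  B3 = {c, d, e}  B4 = {c, e, h}  B5 = {a, e, h}  B6 = {a, b, e}
Tree: B1–B2, B2–B3, B3–B4, B4–B5, B5–B6
Every bag has size at most 3, so the width is 3 − 1 = 2 and tw(G) ≤ 2. The edges e–f–g–d–c–h–a–b–e form a cycle, so G is not a tree and its treewidth is at least 2. The upper and lower bounds meet at 2, so that is the treewidth.

2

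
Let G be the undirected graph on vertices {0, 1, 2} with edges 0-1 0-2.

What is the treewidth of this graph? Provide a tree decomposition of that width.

The largest bag has 2 vertices, giving width 1; this decomposition certifies tw(G) ≤ 1. G has an edge, so its treewidth is at least 1. The upper and lower bounds meet at 1, so that is the treewidth.

Treewidth 1.
One optimal decomposition is:
Bags: B1 = {0, 1}  B2 = {0, 2}
Tree: B1–B2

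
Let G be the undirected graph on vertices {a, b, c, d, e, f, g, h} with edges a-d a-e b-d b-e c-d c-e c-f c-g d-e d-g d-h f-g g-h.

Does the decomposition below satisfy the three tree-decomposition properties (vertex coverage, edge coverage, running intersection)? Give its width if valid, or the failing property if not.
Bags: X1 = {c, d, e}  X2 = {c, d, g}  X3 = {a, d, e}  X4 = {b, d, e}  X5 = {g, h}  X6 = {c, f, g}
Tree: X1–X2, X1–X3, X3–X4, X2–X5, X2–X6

A tree decomposition must satisfy three properties: every vertex lies in some bag; for every edge, both endpoints lie together in some bag; and for every vertex, the bags containing it form a connected subtree. Here edge (d,h) lies in no bag, so the decomposition is invalid.

No — edge (d,h) lies in no bag.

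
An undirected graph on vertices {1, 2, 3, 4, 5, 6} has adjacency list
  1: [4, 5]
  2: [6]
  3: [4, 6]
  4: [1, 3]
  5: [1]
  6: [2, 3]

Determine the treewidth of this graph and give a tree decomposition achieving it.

Every bag has size at most 2, so the width is 2 − 1 = 1 and tw(G) ≤ 1. Since G has at least one edge (e.g. 2–6), it is not an edgeless graph, so tw(G) ≥ 1. Combining the bounds, tw(G) = 1.

Treewidth 1.
Bags: B1 = {2, 6}  B2 = {3, 6}  B3 = {3, 4}  B4 = {1, 4}  B5 = {1, 5}
Tree: B1–B2, B2–B3, B3–B4, B4–B5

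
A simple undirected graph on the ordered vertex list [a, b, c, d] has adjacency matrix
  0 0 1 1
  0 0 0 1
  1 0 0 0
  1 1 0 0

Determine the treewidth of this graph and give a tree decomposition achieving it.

Every bag has size at most 2, so the width is 2 − 1 = 1 and tw(G) ≤ 1. G has an edge, so its treewidth is at least 1. Therefore the treewidth is 1.

Treewidth 1.
One such decomposition:
Bags: B1 = {a, d}  B2 = {a, c}  B3 = {b, d}
Tree: B1–B2, B1–B3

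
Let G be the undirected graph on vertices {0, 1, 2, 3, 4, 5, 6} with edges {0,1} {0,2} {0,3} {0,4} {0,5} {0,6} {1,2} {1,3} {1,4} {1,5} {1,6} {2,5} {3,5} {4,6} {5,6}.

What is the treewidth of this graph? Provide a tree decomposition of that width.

Every bag has size at most 4, so the width is 4 − 1 = 3 and tw(G) ≤ 3. For the lower bound, the 4 vertices {0, 1, 4, 6} are pairwise adjacent, and any tree decomposition puts a clique entirely inside one bag — forcing width ≥ 3. The upper and lower bounds meet at 3, so that is the treewidth.

Treewidth 3.
One such decomposition:
Bags: B1 = {0, 1, 5, 6}  B2 = {0, 1, 3, 5}  B3 = {0, 1, 4, 6}  B4 = {0, 1, 2, 5}
Tree: B1–B2, B1–B3, B1–B4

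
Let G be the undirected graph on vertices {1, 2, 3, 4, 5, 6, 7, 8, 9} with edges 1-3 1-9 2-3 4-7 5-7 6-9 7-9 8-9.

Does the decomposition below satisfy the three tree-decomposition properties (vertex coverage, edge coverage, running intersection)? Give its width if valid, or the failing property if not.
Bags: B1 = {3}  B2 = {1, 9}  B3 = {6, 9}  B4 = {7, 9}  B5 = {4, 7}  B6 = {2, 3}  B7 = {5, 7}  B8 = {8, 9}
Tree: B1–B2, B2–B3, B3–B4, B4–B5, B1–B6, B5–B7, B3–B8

No — edge (1,3) lies in no bag.

A tree decomposition must satisfy three properties: every vertex lies in some bag; for every edge, both endpoints lie together in some bag; and for every vertex, the bags containing it form a connected subtree. Here edge (1,3) lies in no bag, so the decomposition is invalid.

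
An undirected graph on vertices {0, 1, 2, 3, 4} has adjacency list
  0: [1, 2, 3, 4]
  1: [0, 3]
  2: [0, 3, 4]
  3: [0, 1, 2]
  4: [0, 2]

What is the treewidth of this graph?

2

A width-2 tree decomposition is:
Bags: B1 = {0, 2, 3}  B2 = {0, 1, 3}  B3 = {0, 2, 4}
Tree: B1–B2, B1–B3
Every bag has size at most 3, so the width is 3 − 1 = 2 and tw(G) ≤ 2. On the other hand G contains the 3-clique {0, 1, 3}. A clique must lie in a single bag of any decomposition, so no decomposition can have width below 2. Therefore the treewidth is 2.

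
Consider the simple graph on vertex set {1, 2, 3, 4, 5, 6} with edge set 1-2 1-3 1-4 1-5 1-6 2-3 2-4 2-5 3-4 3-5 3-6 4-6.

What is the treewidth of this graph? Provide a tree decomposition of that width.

Treewidth 3.
One optimal decomposition is:
Bags: B1 = {1, 2, 3, 4}  B2 = {1, 3, 4, 6}  B3 = {1, 2, 3, 5}
Tree: B1–B2, B1–B3

Each bag holds 4 vertices, so the decomposition has width 3, which upper-bounds the treewidth. On the other hand G contains the 4-clique {1, 2, 3, 4}. A clique must lie in a single bag of any decomposition, so no decomposition can have width below 3. Hence tw(G) = 3 exactly.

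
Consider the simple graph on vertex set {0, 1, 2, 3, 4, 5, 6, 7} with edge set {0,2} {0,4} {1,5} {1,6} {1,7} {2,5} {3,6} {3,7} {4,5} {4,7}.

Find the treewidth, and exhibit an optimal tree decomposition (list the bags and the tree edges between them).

Each bag holds 3 vertices, so the decomposition has width 2, which upper-bounds the treewidth. The edges 6–3–7–1–6 form a cycle, so G is not a tree and its treewidth is at least 2. The upper and lower bounds meet at 2, so that is the treewidth.

Treewidth 2.
One optimal decomposition is:
Bags: B1 = {1, 3, 6}  B2 = {1, 3, 7}  B3 = {1, 5, 7}  B4 = {4, 5, 7}  B5 = {2, 4, 5}  B6 = {0, 2, 4}
Tree: B1–B2, B2–B3, B3–B4, B4–B5, B5–B6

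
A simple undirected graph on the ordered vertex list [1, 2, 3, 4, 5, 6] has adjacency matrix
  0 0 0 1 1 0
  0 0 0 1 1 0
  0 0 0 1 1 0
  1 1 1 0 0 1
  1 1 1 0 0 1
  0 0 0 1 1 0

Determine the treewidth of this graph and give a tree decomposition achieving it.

Treewidth 2.
One such decomposition:
Bags: B1 = {1, 4, 5}  B2 = {4, 5, 6}  B3 = {3, 4, 5}  B4 = {2, 4, 5}
Tree: B1–B2, B2–B3, B3–B4

The largest bag has 3 vertices, giving width 2; this decomposition certifies tw(G) ≤ 2. Since 1–4–6–5–1 is a cycle in G, G is not acyclic. Forests are exactly the graphs of treewidth ≤ 1, so tw(G) ≥ 2. Hence tw(G) = 2 exactly.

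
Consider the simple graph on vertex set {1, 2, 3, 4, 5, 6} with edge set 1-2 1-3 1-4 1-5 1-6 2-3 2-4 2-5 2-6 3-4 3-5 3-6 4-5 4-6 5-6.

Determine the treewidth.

A width-5 tree decomposition is:
Bags: B1 = {1, 2, 3, 4, 5, 6}
Tree: (single bag)
With just one bag of size 6, the width is 6 − 1 = 5, so tw(G) ≤ 5. Conversely, {1, 2, 3, 4, 5, 6} is a clique of size 6, and the vertices of any clique must share a bag in every tree decomposition; so some bag has ≥ 6 vertices and tw(G) ≥ 5. The upper and lower bounds meet at 5, so that is the treewidth.

5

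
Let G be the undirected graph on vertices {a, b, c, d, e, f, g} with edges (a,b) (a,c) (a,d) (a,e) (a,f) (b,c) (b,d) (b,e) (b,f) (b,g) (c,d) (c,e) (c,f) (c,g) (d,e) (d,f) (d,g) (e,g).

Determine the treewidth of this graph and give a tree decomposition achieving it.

Treewidth 4.
Bags: B1 = {a, b, c, d, e}  B2 = {a, b, c, d, f}  B3 = {b, c, d, e, g}
Tree: B1–B2, B1–B3

Each bag holds 5 vertices, so the decomposition has width 4, which upper-bounds the treewidth. For the lower bound, the 5 vertices {b, c, d, e, g} are pairwise adjacent, and any tree decomposition puts a clique entirely inside one bag — forcing width ≥ 4. Therefore the treewidth is 4.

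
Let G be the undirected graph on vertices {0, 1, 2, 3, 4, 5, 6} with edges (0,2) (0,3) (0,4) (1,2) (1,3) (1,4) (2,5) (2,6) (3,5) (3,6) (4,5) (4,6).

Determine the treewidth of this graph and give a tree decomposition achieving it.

The largest bag has 4 vertices, giving width 3; this decomposition certifies tw(G) ≤ 3. For the lower bound: the 4 vertex sets {3,6}, {1,4}, {2}, {0} are disjoint, each induces a connected subgraph, and every pair is joined by at least one edge of G. Contracting each set to a single vertex therefore yields K_{4} as a minor, and since treewidth is minor-monotone, tw(G) ≥ tw(K_{4}) = 3. Therefore the treewidth is 3.

Treewidth 3.
Bags: B1 = {2, 3, 4, 6}  B2 = {1, 2, 3, 4}  B3 = {0, 2, 3, 4}  B4 = {2, 3, 4, 5}
Tree: B1–B2, B2–B3, B3–B4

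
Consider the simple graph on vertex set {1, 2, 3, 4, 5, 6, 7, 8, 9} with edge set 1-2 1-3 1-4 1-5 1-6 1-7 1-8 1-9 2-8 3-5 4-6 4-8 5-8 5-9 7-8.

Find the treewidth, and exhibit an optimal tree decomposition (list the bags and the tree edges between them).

The largest bag has 3 vertices, giving width 2; this decomposition certifies tw(G) ≤ 2. Conversely, {1, 2, 8} is a clique of size 3, and the vertices of any clique must share a bag in every tree decomposition; so some bag has ≥ 3 vertices and tw(G) ≥ 2. Hence tw(G) = 2 exactly.

Treewidth 2.
One optimal decomposition is:
Bags: B1 = {1, 7, 8}  B2 = {1, 2, 8}  B3 = {1, 5, 8}  B4 = {1, 5, 9}  B5 = {1, 3, 5}  B6 = {1, 4, 8}  B7 = {1, 4, 6}
Tree: B1–B2, B2–B3, B3–B4, B4–B5, B3–B6, B6–B7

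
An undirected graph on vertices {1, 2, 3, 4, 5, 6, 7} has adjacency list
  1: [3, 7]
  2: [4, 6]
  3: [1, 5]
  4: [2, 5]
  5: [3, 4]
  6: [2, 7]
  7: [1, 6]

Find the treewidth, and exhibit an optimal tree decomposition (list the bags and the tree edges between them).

Every bag has size at most 3, so the width is 3 − 1 = 2 and tw(G) ≤ 2. The edges 3–5–4–2–6–7–1–3 form a cycle, so G is not a tree and its treewidth is at least 2. Hence tw(G) = 2 exactly.

Treewidth 2.
One such decomposition:
Bags: B1 = {3, 4, 5}  B2 = {2, 3, 4}  B3 = {2, 3, 6}  B4 = {3, 6, 7}  B5 = {1, 3, 7}
Tree: B1–B2, B2–B3, B3–B4, B4–B5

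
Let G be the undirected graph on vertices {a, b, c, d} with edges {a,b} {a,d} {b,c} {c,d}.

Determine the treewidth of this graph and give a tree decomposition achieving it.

Treewidth 2.
One such decomposition:
Bags: B1 = {b, c, d}  B2 = {a, b, d}
Tree: B1–B2

Every bag has size at most 3, so the width is 3 − 1 = 2 and tw(G) ≤ 2. For the lower bound, G contains the cycle d–c–b–a–d, so G is not a forest; only forests have treewidth ≤ 1, hence tw(G) ≥ 2. Combining the bounds, tw(G) = 2.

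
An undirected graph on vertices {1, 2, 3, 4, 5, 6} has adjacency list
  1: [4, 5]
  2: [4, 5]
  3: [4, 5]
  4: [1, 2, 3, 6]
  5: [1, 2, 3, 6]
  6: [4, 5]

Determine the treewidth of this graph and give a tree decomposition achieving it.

Treewidth 2.
Bags: B1 = {3, 4, 5}  B2 = {4, 5, 6}  B3 = {1, 4, 5}  B4 = {2, 4, 5}
Tree: B1–B2, B2–B3, B3–B4

Every bag has size at most 3, so the width is 3 − 1 = 2 and tw(G) ≤ 2. For the lower bound, G contains the cycle 3–5–6–4–3, so G is not a forest; only forests have treewidth ≤ 1, hence tw(G) ≥ 2. Combining the bounds, tw(G) = 2.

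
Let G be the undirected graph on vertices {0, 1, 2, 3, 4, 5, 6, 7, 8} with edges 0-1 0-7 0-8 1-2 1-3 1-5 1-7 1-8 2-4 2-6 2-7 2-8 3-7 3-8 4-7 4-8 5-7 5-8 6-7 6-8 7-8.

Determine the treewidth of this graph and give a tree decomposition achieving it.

Each bag holds 4 vertices, so the decomposition has width 3, which upper-bounds the treewidth. For the lower bound, the 4 vertices {0, 1, 7, 8} are pairwise adjacent, and any tree decomposition puts a clique entirely inside one bag — forcing width ≥ 3. Hence tw(G) = 3 exactly.

Treewidth 3.
Bags: B1 = {2, 6, 7, 8}  B2 = {1, 2, 7, 8}  B3 = {2, 4, 7, 8}  B4 = {1, 3, 7, 8}  B5 = {1, 5, 7, 8}  B6 = {0, 1, 7, 8}
Tree: B1–B2, B1–B3, B2–B4, B2–B5, B4–B6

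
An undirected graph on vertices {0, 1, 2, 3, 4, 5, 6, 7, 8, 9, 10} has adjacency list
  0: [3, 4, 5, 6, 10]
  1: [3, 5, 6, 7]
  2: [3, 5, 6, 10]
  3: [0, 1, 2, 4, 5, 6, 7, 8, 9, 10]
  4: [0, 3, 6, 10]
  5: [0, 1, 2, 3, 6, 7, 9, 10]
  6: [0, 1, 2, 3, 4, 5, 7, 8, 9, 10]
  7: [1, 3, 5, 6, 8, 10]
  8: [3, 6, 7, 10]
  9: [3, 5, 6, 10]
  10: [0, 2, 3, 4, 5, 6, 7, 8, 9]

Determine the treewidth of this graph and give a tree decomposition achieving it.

The largest bag has 5 vertices, giving width 4; this decomposition certifies tw(G) ≤ 4. For the lower bound, the 5 vertices {1, 3, 5, 6, 7} are pairwise adjacent, and any tree decomposition puts a clique entirely inside one bag — forcing width ≥ 4. Therefore the treewidth is 4.

Treewidth 4.
One optimal decomposition is:
Bags: B1 = {3, 5, 6, 9, 10}  B2 = {3, 5, 6, 7, 10}  B3 = {0, 3, 5, 6, 10}  B4 = {1, 3, 5, 6, 7}  B5 = {3, 6, 7, 8, 10}  B6 = {2, 3, 5, 6, 10}  B7 = {0, 3, 4, 6, 10}
Tree: B1–B2, B1–B3, B2–B4, B2–B5, B1–B6, B3–B7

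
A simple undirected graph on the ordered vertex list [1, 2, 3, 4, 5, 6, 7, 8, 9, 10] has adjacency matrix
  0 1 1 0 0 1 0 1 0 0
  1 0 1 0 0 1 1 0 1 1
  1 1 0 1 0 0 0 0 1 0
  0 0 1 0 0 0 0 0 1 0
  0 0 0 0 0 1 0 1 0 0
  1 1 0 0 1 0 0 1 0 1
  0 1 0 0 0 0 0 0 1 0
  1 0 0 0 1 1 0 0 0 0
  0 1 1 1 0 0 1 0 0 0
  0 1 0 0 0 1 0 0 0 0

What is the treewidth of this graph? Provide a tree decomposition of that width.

Each bag holds 3 vertices, so the decomposition has width 2, which upper-bounds the treewidth. Conversely, {1, 6, 8} is a clique of size 3, and the vertices of any clique must share a bag in every tree decomposition; so some bag has ≥ 3 vertices and tw(G) ≥ 2. Combining the bounds, tw(G) = 2.

Treewidth 2.
One optimal decomposition is:
Bags: B1 = {2, 3, 9}  B2 = {1, 2, 3}  B3 = {1, 2, 6}  B4 = {1, 6, 8}  B5 = {2, 6, 10}  B6 = {2, 7, 9}  B7 = {3, 4, 9}  B8 = {5, 6, 8}
Tree: B1–B2, B2–B3, B3–B4, B3–B5, B1–B6, B1–B7, B4–B8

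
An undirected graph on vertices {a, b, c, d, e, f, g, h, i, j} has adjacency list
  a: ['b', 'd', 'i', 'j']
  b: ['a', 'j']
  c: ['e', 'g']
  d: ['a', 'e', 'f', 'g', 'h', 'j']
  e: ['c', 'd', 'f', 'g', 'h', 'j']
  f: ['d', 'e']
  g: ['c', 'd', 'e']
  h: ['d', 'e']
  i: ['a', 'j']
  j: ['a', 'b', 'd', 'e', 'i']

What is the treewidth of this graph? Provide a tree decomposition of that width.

Each bag holds 3 vertices, so the decomposition has width 2, which upper-bounds the treewidth. On the other hand G contains the 3-clique {d, e, g}. A clique must lie in a single bag of any decomposition, so no decomposition can have width below 2. Therefore the treewidth is 2.

Treewidth 2.
One such decomposition:
Bags: B1 = {d, e, g}  B2 = {d, e, f}  B3 = {d, e, j}  B4 = {a, d, j}  B5 = {a, b, j}  B6 = {d, e, h}  B7 = {a, i, j}  B8 = {c, e, g}
Tree: B1–B2, B1–B3, B3–B4, B4–B5, B3–B6, B4–B7, B1–B8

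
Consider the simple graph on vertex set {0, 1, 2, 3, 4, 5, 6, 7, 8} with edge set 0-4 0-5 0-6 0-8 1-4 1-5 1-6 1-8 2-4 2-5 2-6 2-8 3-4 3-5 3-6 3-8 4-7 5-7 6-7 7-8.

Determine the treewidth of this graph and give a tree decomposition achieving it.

Treewidth 4.
One such decomposition:
Bags: B1 = {2, 4, 5, 6, 8}  B2 = {3, 4, 5, 6, 8}  B3 = {1, 4, 5, 6, 8}  B4 = {4, 5, 6, 7, 8}  B5 = {0, 4, 5, 6, 8}
Tree: B1–B2, B2–B3, B3–B4, B4–B5

Each bag holds 5 vertices, so the decomposition has width 4, which upper-bounds the treewidth. For the lower bound: the 5 vertex sets {2,4}, {3,6}, {1,5}, {8}, {7} are disjoint, each induces a connected subgraph, and every pair is joined by at least one edge of G. Contracting each set to a single vertex therefore yields K_{5} as a minor, and since treewidth is minor-monotone, tw(G) ≥ tw(K_{5}) = 4. Hence tw(G) = 4 exactly.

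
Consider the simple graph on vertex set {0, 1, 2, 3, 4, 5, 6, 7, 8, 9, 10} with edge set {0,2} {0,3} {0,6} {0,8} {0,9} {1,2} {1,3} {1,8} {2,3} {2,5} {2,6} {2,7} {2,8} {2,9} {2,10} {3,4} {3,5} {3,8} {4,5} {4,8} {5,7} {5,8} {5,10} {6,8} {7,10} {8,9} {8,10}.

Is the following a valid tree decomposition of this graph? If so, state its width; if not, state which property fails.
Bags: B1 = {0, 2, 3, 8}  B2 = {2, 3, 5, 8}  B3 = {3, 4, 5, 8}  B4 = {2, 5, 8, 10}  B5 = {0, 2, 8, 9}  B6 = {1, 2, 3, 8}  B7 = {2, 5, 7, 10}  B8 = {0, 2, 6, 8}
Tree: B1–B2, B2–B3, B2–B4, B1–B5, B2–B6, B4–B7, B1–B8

Yes; width 3.

Every vertex of G appears in some bag (union = {0, 1, 2, 3, 4, 5, 6, 7, 8, 9, 10}); every edge is covered by a bag; and for each vertex v the set of bags containing v is connected in the bag tree. The decomposition is therefore valid. The largest bag has 4 vertices, so the width is 3.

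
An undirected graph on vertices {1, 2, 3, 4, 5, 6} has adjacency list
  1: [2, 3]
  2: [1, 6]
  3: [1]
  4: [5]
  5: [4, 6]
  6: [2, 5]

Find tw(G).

A width-1 tree decomposition is:
Bags: B1 = {1, 3}  B2 = {1, 2}  B3 = {2, 6}  B4 = {5, 6}  B5 = {4, 5}
Tree: B1–B2, B2–B3, B3–B4, B4–B5
Each bag holds 2 vertices, so the decomposition has width 1, which upper-bounds the treewidth. G has an edge, so its treewidth is at least 1. Combining the bounds, tw(G) = 1.

1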